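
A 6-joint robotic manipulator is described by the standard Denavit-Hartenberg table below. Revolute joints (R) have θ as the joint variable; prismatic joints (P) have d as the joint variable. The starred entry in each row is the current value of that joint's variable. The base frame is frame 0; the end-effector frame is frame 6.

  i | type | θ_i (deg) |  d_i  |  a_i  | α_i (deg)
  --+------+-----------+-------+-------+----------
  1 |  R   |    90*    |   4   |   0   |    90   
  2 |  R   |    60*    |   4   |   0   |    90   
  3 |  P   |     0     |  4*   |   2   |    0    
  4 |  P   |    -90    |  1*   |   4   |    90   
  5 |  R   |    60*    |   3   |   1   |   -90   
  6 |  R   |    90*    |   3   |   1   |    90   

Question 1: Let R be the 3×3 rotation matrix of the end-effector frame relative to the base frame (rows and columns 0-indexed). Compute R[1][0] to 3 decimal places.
0.500

End-effector x-axis (col 0 of R) = (0.0000,0.5000,0.8660)
R[1][0] = 0.5000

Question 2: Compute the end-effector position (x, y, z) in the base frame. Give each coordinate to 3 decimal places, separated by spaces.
after link 1: o_1 = (0.0000, 0.0000, 4.0000)
after link 2: o_2 = (4.0000, -0.0000, 4.0000)
after link 3: o_3 = (4.0000, 4.4641, 3.7321)
after link 4: o_4 = (0.0000, 5.3301, 3.2321)
after link 5: o_5 = (-0.5000, 4.5801, 0.2010)
after link 6: o_6 = (2.0981, 6.3792, 0.3170)

2.098 6.379 0.317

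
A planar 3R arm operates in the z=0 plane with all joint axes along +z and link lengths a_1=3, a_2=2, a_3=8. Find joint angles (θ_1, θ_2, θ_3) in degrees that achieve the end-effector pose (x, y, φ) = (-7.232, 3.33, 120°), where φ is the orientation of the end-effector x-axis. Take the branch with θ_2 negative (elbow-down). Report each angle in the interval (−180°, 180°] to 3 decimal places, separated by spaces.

-120.001 -29.994 -90.005

wrist centre = target − a_3·(cos φ, sin φ) = (-3.2320, -3.5982)
cos θ_2 = (23.3929−3²−2²)/(2·3·2) = 0.8661; θ_2 = -29.9944° (elbow-down)
β = atan2(-3.5982,-3.2320) = -131.9310°; ψ = atan2(-0.9998,4.7321) = -11.9303°
θ_1 = β − ψ = -120.0007°
θ_3 = φ − θ_1 − θ_2 = -90.0048° (wrapped to (-180°,180°])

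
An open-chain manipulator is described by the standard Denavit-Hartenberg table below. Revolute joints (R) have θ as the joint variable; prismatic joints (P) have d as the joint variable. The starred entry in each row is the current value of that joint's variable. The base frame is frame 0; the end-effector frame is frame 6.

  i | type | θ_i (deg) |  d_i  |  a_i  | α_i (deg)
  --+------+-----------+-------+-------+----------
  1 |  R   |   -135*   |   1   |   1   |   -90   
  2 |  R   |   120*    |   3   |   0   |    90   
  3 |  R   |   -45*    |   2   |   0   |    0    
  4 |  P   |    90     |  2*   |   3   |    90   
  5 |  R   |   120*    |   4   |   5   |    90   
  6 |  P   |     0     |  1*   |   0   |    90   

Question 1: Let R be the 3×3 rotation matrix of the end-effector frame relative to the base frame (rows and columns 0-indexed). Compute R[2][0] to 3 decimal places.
End-effector x-axis (col 0 of R) = (-0.9053,-0.4053,-0.1268)
R[2][0] = -0.1268

-0.127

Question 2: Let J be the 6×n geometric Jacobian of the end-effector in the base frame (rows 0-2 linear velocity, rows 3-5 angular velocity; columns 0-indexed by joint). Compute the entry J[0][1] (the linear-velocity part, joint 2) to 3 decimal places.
5.445

axis z_1 = (0.7071,-0.7071,0.0000); lever o_n−o_1 = (-3.2615,-4.8702,-7.7011)
cross product → J_v[:, 1] = (5.4455,5.4455,-5.7499)
J_ω[:, 1] = z_1
entry J[0][1] = 5.4455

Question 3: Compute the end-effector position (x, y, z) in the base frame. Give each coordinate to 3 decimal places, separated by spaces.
after link 1: o_1 = (-0.7071, -0.7071, 1.0000)
after link 2: o_2 = (1.4142, -2.8284, 1.0000)
after link 3: o_3 = (0.1895, -4.0532, 0.0000)
after link 4: o_4 = (1.2147, -6.0279, -2.8371)
after link 5: o_5 = (-4.3119, -5.0546, -5.9207)
after link 6: o_6 = (-3.9686, -5.5773, -6.7011)

-3.969 -5.577 -6.701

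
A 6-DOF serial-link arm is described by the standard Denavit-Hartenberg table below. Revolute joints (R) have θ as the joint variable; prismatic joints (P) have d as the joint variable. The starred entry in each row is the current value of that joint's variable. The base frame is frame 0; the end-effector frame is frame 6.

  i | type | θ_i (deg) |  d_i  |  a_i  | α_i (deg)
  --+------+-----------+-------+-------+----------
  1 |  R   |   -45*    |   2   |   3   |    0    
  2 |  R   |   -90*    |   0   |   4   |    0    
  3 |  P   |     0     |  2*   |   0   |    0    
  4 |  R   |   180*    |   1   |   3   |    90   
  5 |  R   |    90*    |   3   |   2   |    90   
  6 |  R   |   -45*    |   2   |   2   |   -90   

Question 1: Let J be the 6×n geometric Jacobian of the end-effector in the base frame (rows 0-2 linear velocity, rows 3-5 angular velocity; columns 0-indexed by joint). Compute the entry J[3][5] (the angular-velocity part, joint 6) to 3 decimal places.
axis z_5 = (0.7071,0.7071,-0.0000); lever o_n−o_5 = (0.4142,2.4142,1.4142)
cross product → J_v[:, 5] = (1.0000,-1.0000,1.4142)
J_ω[:, 5] = z_5
entry J[3][5] = 0.7071

0.707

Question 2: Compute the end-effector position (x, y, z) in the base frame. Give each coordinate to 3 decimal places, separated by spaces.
3.950 -2.536 8.414

after link 1: o_1 = (2.1213, -2.1213, 2.0000)
after link 2: o_2 = (-0.7071, -4.9497, 2.0000)
after link 3: o_3 = (-0.7071, -4.9497, 4.0000)
after link 4: o_4 = (1.4142, -2.8284, 5.0000)
after link 5: o_5 = (3.5355, -4.9497, 7.0000)
after link 6: o_6 = (3.9497, -2.5355, 8.4142)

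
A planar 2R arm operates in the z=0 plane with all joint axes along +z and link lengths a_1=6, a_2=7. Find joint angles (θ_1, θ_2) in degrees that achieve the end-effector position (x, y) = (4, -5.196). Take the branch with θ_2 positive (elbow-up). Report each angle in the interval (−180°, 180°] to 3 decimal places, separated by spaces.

-120.000 120.001

cos θ_2 = (42.9984−6²−7²)/(2·6·7) = -0.5000; θ_2 = 120.0012° (elbow-up)
β = atan2(-5.1960,4.0000) = -52.4101°; ψ = atan2(6.0621,2.4999) = 67.5899°
θ_1 = β − ψ = -120.0000°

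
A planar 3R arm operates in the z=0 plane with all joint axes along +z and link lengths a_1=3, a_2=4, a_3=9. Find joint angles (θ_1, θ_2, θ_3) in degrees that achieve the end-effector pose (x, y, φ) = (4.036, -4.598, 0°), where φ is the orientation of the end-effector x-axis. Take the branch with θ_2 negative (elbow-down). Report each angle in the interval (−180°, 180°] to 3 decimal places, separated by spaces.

-119.995 -30.008 150.003

wrist centre = target − a_3·(cos φ, sin φ) = (-4.9640, -4.5980)
cos θ_2 = (45.7829−3²−4²)/(2·3·4) = 0.8660; θ_2 = -30.0082° (elbow-down)
β = atan2(-4.5980,-4.9640) = -137.1920°; ψ = atan2(-2.0005,6.4638) = -17.1968°
θ_1 = β − ψ = -119.9952°
θ_3 = φ − θ_1 − θ_2 = 150.0033° (wrapped to (-180°,180°])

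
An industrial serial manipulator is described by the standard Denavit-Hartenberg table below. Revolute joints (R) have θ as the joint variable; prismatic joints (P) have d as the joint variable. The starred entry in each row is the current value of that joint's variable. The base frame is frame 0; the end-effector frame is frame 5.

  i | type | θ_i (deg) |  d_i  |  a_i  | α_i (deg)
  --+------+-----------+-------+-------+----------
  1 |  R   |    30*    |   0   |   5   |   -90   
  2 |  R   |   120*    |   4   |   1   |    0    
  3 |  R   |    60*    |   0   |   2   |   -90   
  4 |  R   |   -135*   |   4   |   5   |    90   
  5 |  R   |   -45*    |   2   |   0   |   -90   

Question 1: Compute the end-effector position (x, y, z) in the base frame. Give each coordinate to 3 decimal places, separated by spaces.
3.391 9.026 3.134

after link 1: o_1 = (4.3301, 2.5000, 0.0000)
after link 2: o_2 = (1.8971, 5.7141, -0.8660)
after link 3: o_3 = (0.1651, 4.7141, -0.8660)
after link 4: o_4 = (1.4592, 9.5437, 3.1340)
after link 5: o_5 = (3.3910, 9.0261, 3.1340)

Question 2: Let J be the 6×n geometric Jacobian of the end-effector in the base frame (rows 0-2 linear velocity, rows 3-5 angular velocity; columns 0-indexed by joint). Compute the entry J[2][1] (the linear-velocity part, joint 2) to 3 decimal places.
-2.450

axis z_1 = (-0.5000,0.8660,0.0000); lever o_n−o_1 = (-0.9391,6.5261,3.1340)
cross product → J_v[:, 1] = (2.7141,1.5670,-2.4497)
J_ω[:, 1] = z_1
entry J[2][1] = -2.4497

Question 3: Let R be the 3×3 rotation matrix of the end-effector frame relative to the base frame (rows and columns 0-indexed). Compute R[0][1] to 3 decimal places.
-0.966

End-effector y-axis (col 1 of R) = (-0.9659,0.2588,-0.0000)
R[0][1] = -0.9659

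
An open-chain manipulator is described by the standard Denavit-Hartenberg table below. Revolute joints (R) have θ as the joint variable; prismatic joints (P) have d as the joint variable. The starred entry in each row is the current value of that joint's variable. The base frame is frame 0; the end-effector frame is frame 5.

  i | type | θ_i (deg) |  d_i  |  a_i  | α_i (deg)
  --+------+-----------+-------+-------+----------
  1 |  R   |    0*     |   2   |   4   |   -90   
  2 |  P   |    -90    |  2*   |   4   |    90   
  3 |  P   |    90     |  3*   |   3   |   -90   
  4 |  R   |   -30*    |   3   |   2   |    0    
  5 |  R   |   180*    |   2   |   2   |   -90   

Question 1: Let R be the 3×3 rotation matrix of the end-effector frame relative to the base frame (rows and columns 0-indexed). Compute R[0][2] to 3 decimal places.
End-effector z-axis (col 2 of R) = (-0.8660,-0.5000,-0.0000)
R[0][2] = -0.8660

-0.866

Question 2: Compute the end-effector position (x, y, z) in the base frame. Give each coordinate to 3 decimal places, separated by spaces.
1.000 5.000 1.000

after link 1: o_1 = (4.0000, 0.0000, 2.0000)
after link 2: o_2 = (4.0000, 2.0000, 6.0000)
after link 3: o_3 = (1.0000, 5.0000, 6.0000)
after link 4: o_4 = (0.0000, 6.7321, 3.0000)
after link 5: o_5 = (1.0000, 5.0000, 1.0000)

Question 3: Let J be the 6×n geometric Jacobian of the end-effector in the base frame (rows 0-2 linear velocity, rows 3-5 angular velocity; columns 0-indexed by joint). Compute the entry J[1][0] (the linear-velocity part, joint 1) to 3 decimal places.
1.000

axis z_0 = ẑ; lever o_n−o_0 = (1.0000,5.0000,1.0000)
cross product → J_v[:, 0] = (-5.0000,1.0000,0.0000)
J_ω[:, 0] = z_0
entry J[1][0] = 1.0000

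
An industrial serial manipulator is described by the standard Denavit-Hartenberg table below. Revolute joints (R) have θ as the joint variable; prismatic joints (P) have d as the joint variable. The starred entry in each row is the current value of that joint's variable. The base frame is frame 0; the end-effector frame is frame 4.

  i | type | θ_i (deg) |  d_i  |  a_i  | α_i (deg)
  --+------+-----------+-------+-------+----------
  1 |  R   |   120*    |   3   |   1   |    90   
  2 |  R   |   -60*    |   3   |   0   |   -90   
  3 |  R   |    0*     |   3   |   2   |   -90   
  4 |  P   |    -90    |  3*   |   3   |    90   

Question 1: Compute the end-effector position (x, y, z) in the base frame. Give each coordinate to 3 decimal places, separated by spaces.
-3.598 6.232 4.268

after link 1: o_1 = (-0.5000, 0.8660, 3.0000)
after link 2: o_2 = (2.0981, 2.3660, 3.0000)
after link 3: o_3 = (0.2990, 5.4821, 2.7679)
after link 4: o_4 = (-3.5981, 6.2321, 4.2679)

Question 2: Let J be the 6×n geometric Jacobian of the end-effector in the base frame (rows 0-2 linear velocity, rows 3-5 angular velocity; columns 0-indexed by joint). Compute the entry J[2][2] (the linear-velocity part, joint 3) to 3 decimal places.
axis z_2 = (-0.4330,0.7500,0.5000); lever o_n−o_2 = (-5.6962,3.8660,1.2679)
cross product → J_v[:, 2] = (-0.9821,-2.2990,2.5981)
J_ω[:, 2] = z_2
entry J[2][2] = 2.5981

2.598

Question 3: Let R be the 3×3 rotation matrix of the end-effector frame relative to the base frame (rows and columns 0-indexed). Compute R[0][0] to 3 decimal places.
-0.433

End-effector x-axis (col 0 of R) = (-0.4330,0.7500,0.5000)
R[0][0] = -0.4330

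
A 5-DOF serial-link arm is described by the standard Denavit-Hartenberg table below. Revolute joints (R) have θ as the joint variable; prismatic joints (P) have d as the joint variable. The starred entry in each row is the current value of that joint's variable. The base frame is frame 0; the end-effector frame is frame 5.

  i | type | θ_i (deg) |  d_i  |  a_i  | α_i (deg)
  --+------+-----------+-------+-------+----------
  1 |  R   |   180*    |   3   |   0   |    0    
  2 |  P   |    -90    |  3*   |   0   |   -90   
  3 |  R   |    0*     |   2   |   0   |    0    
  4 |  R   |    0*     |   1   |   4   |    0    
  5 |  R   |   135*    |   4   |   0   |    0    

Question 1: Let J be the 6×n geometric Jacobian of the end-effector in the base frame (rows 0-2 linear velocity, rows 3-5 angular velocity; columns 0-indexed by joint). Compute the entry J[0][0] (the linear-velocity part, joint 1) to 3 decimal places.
axis z_0 = ẑ; lever o_n−o_0 = (-7.0000,4.0000,6.0000)
cross product → J_v[:, 0] = (-4.0000,-7.0000,0.0000)
J_ω[:, 0] = z_0
entry J[0][0] = -4.0000

-4.000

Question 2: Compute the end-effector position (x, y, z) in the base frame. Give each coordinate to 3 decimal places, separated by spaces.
-7.000 4.000 6.000

after link 1: o_1 = (0.0000, 0.0000, 3.0000)
after link 2: o_2 = (0.0000, 0.0000, 6.0000)
after link 3: o_3 = (-2.0000, 0.0000, 6.0000)
after link 4: o_4 = (-3.0000, 4.0000, 6.0000)
after link 5: o_5 = (-7.0000, 4.0000, 6.0000)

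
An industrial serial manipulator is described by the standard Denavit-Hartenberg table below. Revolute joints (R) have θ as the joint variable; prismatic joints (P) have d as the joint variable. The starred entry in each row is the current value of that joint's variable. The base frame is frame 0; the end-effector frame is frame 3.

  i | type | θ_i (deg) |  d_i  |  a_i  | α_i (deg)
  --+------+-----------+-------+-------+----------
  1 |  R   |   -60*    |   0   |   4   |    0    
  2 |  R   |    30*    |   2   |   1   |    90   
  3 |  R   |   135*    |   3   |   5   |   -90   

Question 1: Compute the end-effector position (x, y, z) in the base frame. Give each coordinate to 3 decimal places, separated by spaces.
-1.696 -4.794 5.536

after link 1: o_1 = (2.0000, -3.4641, 0.0000)
after link 2: o_2 = (2.8660, -3.9641, 2.0000)
after link 3: o_3 = (-1.6958, -4.7944, 5.5355)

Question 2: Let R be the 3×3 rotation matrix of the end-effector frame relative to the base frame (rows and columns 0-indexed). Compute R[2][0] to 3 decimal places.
End-effector x-axis (col 0 of R) = (-0.6124,0.3536,0.7071)
R[2][0] = 0.7071

0.707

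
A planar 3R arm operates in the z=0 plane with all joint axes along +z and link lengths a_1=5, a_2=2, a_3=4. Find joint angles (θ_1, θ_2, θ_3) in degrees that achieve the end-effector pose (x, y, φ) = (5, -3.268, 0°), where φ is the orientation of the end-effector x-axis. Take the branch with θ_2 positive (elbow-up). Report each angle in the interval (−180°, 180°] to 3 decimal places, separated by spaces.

wrist centre = target − a_3·(cos φ, sin φ) = (1.0000, -3.2680)
cos θ_2 = (11.6798−5²−2²)/(2·5·2) = -0.8660; θ_2 = 149.9981° (elbow-up)
β = atan2(-3.2680,1.0000) = -72.9860°; ψ = atan2(1.0001,3.2680) = 17.0150°
θ_1 = β − ψ = -90.0010°
θ_3 = φ − θ_1 − θ_2 = -59.9971° (wrapped to (-180°,180°])

-90.001 149.998 -59.997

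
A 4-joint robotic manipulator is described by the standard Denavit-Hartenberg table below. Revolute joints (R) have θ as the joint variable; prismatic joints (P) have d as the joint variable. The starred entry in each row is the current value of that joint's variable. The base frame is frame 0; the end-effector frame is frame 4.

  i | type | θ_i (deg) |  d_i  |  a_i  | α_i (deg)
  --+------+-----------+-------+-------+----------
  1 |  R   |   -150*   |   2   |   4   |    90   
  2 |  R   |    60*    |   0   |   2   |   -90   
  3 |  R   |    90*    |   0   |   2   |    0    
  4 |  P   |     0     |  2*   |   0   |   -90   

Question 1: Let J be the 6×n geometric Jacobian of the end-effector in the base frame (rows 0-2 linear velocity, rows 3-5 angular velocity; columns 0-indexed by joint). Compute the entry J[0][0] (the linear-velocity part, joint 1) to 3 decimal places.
axis z_0 = ẑ; lever o_n−o_0 = (-1.8301,-3.3660,4.7321)
cross product → J_v[:, 0] = (3.3660,-1.8301,0.0000)
J_ω[:, 0] = z_0
entry J[0][0] = 3.3660

3.366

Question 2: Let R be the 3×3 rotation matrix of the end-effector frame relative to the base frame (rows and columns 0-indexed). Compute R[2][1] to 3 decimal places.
End-effector y-axis (col 1 of R) = (-0.7500,-0.4330,-0.5000)
R[2][1] = -0.5000

-0.500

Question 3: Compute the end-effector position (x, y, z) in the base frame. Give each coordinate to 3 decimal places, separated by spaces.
-1.830 -3.366 4.732

after link 1: o_1 = (-3.4641, -2.0000, 2.0000)
after link 2: o_2 = (-4.3301, -2.5000, 3.7321)
after link 3: o_3 = (-3.3301, -4.2321, 3.7321)
after link 4: o_4 = (-1.8301, -3.3660, 4.7321)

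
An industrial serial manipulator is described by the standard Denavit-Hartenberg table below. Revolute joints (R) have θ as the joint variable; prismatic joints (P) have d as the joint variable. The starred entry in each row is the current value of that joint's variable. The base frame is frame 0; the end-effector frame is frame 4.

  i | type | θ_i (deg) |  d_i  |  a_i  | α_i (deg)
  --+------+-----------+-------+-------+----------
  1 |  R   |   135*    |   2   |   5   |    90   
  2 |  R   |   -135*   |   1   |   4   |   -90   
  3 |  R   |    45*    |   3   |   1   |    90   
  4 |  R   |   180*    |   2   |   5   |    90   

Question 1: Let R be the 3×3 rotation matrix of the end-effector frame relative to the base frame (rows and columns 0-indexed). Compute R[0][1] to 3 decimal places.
0.854

End-effector y-axis (col 1 of R) = (0.8536,0.1464,-0.5000)
R[0][1] = 0.8536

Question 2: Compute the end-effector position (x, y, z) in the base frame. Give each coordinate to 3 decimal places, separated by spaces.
after link 1: o_1 = (-3.5355, 3.5355, 2.0000)
after link 2: o_2 = (-0.8284, 2.2426, -0.8284)
after link 3: o_3 = (-2.4749, 2.8891, -3.4497)
after link 4: o_4 = (-0.0355, 7.4497, -1.9497)

-0.036 7.450 -1.950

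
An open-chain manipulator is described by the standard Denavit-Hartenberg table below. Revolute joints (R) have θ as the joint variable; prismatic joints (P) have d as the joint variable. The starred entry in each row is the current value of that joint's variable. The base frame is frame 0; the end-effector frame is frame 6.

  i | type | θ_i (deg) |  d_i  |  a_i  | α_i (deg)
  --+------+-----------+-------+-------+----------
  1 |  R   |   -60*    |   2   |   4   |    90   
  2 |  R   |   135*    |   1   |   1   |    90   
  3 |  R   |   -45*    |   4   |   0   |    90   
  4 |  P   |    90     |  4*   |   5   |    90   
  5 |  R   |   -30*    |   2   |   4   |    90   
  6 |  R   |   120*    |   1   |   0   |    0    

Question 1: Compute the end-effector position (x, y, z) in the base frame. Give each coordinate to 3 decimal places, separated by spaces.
after link 1: o_1 = (2.0000, -3.4641, 2.0000)
after link 2: o_2 = (0.7804, -3.3517, 2.7071)
after link 3: o_3 = (2.1946, -5.8012, 5.5355)
after link 4: o_4 = (7.4119, -9.1809, 7.0711)
after link 5: o_5 = (7.6366, -9.5702, 11.5206)
after link 6: o_6 = (6.7130, -9.1952, 11.6000)

6.713 -9.195 11.600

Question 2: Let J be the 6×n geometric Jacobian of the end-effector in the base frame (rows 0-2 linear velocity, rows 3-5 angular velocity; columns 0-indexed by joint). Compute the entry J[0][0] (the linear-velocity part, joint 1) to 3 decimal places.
axis z_0 = ẑ; lever o_n−o_0 = (6.7130,-9.1952,11.6000)
cross product → J_v[:, 0] = (9.1952,6.7130,-0.0000)
J_ω[:, 0] = z_0
entry J[0][0] = 9.1952

9.195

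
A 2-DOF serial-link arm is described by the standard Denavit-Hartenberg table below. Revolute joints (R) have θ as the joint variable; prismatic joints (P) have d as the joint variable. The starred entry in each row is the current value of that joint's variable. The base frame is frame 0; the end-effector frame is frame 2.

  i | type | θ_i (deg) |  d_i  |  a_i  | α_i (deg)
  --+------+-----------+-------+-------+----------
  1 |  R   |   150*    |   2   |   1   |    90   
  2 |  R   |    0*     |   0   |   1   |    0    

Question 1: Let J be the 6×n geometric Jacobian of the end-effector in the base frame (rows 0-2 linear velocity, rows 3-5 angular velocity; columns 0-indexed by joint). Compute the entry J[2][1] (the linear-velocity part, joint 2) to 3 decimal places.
axis z_1 = (0.5000,0.8660,0.0000); lever o_n−o_1 = (-0.8660,0.5000,0.0000)
cross product → J_v[:, 1] = (-0.0000,-0.0000,1.0000)
J_ω[:, 1] = z_1
entry J[2][1] = 1.0000

1.000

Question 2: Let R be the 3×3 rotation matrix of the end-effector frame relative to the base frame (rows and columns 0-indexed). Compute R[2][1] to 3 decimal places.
1.000

End-effector y-axis (col 1 of R) = (-0.0000,-0.0000,1.0000)
R[2][1] = 1.0000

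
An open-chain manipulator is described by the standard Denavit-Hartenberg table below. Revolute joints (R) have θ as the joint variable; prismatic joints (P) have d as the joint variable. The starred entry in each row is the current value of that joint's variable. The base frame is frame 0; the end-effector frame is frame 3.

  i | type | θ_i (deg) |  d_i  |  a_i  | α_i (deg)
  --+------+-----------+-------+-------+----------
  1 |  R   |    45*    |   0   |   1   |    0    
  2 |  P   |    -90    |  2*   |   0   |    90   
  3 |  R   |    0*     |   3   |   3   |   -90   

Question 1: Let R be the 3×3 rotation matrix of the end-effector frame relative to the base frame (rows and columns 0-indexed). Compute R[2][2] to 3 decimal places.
End-effector z-axis (col 2 of R) = (0.0000,0.0000,1.0000)
R[2][2] = 1.0000

1.000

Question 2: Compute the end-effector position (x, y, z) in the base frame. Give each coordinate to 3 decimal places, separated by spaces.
0.707 -3.536 2.000

after link 1: o_1 = (0.7071, 0.7071, 0.0000)
after link 2: o_2 = (0.7071, 0.7071, 2.0000)
after link 3: o_3 = (0.7071, -3.5355, 2.0000)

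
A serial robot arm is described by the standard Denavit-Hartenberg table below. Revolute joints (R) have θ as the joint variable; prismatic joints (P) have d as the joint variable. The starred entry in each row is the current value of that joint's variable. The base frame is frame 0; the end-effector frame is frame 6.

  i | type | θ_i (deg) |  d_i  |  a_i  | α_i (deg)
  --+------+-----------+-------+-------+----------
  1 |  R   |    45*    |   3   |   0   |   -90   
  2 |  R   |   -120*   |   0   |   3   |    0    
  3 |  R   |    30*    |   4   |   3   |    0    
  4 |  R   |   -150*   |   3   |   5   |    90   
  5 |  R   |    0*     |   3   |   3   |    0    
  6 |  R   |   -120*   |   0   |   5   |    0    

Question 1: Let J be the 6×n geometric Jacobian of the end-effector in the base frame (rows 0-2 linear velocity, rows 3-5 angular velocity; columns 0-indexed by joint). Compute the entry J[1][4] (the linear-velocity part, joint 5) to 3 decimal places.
axis z_4 = (0.6124,0.6124,-0.5000); lever o_n−o_4 = (4.7222,-1.4015,-1.9330)
cross product → J_v[:, 4] = (-1.8845,-1.1774,-3.7500)
J_ω[:, 4] = z_4
entry J[1][4] = -1.1774

-1.177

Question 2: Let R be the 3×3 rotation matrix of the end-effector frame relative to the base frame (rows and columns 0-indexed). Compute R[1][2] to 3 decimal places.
0.612

End-effector z-axis (col 2 of R) = (0.6124,0.6124,-0.5000)
R[1][2] = 0.6124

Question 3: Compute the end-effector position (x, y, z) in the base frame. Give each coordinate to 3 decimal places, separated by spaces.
-3.056 0.720 2.335

after link 1: o_1 = (0.0000, 0.0000, 3.0000)
after link 2: o_2 = (-1.0607, -1.0607, 5.5981)
after link 3: o_3 = (-3.8891, 1.7678, 8.5981)
after link 4: o_4 = (-7.7782, 2.1213, 4.2679)
after link 5: o_5 = (-7.0017, 2.8978, 0.1699)
after link 6: o_6 = (-3.0560, 0.7198, 2.3349)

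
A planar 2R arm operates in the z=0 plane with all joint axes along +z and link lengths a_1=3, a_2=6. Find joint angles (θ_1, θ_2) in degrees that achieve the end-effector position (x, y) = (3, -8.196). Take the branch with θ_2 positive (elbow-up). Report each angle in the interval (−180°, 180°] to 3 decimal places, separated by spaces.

-90.005 30.008

cos θ_2 = (76.1744−3²−6²)/(2·3·6) = 0.8660; θ_2 = 30.0080° (elbow-up)
β = atan2(-8.1960,3.0000) = -69.8957°; ψ = atan2(3.0007,8.1957) = 20.1093°
θ_1 = β − ψ = -90.0050°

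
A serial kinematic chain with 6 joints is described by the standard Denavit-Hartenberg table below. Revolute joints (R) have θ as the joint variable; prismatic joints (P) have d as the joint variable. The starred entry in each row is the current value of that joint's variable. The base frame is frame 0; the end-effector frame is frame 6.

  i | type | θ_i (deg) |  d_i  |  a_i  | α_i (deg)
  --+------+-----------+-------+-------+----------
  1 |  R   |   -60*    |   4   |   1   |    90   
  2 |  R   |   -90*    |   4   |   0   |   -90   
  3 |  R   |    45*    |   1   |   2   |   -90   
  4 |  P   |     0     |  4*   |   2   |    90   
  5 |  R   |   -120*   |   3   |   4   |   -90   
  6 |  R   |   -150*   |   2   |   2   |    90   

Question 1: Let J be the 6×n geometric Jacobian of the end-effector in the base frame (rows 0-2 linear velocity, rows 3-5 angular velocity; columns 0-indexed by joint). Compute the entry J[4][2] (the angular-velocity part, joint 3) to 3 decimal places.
-0.866

axis z_2 = (0.5000,-0.8660,0.0000); lever o_n−o_2 = (5.9501,-2.3382,-2.5188)
cross product → J_v[:, 2] = (2.1814,1.2594,3.9838)
J_ω[:, 2] = z_2
entry J[4][2] = -0.8660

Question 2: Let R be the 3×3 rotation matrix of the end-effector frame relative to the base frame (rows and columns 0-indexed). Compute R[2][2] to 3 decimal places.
End-effector z-axis (col 2 of R) = (-0.0148,0.9915,0.1294)
R[2][2] = 0.1294

0.129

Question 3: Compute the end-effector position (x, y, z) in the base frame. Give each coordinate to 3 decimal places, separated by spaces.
2.986 -5.204 1.481

after link 1: o_1 = (0.5000, -0.8660, 4.0000)
after link 2: o_2 = (-2.9641, -2.8660, 4.0000)
after link 3: o_3 = (-1.2394, -3.0249, 2.5858)
after link 4: o_4 = (2.4349, -0.9036, 4.0000)
after link 5: o_5 = (0.5888, -5.4336, 2.9647)
after link 6: o_6 = (2.9860, -5.2042, 1.4812)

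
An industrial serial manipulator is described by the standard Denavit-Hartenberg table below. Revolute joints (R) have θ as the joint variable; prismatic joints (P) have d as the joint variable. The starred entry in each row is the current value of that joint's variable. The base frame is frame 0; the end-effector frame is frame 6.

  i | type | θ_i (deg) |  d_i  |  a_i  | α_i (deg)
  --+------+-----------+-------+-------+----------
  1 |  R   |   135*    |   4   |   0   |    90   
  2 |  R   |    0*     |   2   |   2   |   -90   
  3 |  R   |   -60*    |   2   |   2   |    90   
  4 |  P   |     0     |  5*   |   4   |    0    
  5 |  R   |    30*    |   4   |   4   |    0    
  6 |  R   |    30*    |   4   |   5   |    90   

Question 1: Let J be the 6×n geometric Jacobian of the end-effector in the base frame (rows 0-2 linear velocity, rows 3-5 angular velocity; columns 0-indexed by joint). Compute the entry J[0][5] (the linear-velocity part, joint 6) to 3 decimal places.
axis z_5 = (0.9659,-0.2588,0.0000); lever o_n−o_5 = (4.5108,1.3795,4.3301)
cross product → J_v[:, 5] = (-1.1207,-4.1826,2.5000)
J_ω[:, 5] = z_5
entry J[0][5] = -1.1207

-1.121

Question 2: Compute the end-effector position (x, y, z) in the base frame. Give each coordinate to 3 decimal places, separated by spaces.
after link 1: o_1 = (0.0000, 0.0000, 4.0000)
after link 2: o_2 = (0.0000, 2.8284, 4.0000)
after link 3: o_3 = (0.5176, 4.7603, 6.0000)
after link 4: o_4 = (6.3825, 7.3299, 6.0000)
after link 5: o_5 = (11.1428, 9.6407, 8.0000)
after link 6: o_6 = (15.6536, 11.0202, 12.3301)

15.654 11.020 12.330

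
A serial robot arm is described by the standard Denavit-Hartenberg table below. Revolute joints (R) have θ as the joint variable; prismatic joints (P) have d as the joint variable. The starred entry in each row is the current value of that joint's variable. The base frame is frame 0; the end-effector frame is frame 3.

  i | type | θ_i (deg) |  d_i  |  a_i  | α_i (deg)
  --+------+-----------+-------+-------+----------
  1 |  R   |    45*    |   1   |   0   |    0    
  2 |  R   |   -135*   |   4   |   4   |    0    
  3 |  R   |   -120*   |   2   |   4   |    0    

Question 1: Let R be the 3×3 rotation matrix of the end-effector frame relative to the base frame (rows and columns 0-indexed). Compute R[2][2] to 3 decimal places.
End-effector z-axis (col 2 of R) = (0.0000,0.0000,1.0000)
R[2][2] = 1.0000

1.000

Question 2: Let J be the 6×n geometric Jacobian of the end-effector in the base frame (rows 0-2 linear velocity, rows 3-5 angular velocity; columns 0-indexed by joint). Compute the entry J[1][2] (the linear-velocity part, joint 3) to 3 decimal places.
-3.464

axis z_2 = (0.0000,0.0000,1.0000); lever o_n−o_2 = (-3.4641,2.0000,2.0000)
cross product → J_v[:, 2] = (-2.0000,-3.4641,0.0000)
J_ω[:, 2] = z_2
entry J[1][2] = -3.4641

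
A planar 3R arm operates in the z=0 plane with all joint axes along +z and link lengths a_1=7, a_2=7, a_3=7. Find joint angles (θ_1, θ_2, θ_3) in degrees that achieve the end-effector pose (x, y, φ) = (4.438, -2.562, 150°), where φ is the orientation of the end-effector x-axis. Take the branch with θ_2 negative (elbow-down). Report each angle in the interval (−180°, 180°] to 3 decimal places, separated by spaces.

wrist centre = target − a_3·(cos φ, sin φ) = (10.5002, -6.0620)
cos θ_2 = (147.0016−7²−7²)/(2·7·7) = 0.5000; θ_2 = -59.9989° (elbow-down)
β = atan2(-6.0620,10.5002) = -29.9989°; ψ = atan2(-6.0621,10.5001) = -29.9995°
θ_1 = β − ψ = 0.0006°
θ_3 = φ − θ_1 − θ_2 = -150.0017° (wrapped to (-180°,180°])

0.001 -59.999 -150.002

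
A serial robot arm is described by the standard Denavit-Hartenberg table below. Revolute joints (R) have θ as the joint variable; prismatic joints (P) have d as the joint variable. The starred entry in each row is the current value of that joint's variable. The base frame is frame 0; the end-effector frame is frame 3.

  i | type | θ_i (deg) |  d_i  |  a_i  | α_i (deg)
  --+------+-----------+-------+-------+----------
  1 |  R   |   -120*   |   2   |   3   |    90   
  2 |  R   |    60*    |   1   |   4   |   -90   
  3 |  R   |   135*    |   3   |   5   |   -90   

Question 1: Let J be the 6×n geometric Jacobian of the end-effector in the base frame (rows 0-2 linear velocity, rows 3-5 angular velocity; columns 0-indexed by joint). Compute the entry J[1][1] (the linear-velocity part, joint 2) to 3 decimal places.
1.647

axis z_1 = (-0.8660,0.5000,0.0000); lever o_n−o_1 = (3.3788,0.7811,1.9022)
cross product → J_v[:, 1] = (0.9511,1.6474,-2.3658)
J_ω[:, 1] = z_1
entry J[1][1] = 1.6474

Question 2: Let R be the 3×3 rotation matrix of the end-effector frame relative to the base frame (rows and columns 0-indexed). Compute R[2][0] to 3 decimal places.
-0.612

End-effector x-axis (col 0 of R) = (0.7891,-0.0474,-0.6124)
R[2][0] = -0.6124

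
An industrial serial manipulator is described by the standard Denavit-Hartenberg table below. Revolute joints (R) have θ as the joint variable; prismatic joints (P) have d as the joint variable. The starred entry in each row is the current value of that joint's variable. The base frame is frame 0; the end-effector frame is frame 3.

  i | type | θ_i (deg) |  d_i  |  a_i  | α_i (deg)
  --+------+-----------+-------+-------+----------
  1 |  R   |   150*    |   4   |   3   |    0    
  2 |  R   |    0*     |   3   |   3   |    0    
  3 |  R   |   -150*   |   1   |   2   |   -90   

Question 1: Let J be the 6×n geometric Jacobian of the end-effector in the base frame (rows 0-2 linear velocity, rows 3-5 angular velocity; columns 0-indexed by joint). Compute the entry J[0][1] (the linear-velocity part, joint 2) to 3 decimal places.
axis z_1 = (0.0000,0.0000,1.0000); lever o_n−o_1 = (-0.5981,1.5000,4.0000)
cross product → J_v[:, 1] = (-1.5000,-0.5981,0.0000)
J_ω[:, 1] = z_1
entry J[0][1] = -1.5000

-1.500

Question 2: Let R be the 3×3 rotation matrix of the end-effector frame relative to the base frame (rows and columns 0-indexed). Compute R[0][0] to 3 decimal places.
1.000

End-effector x-axis (col 0 of R) = (1.0000,0.0000,0.0000)
R[0][0] = 1.0000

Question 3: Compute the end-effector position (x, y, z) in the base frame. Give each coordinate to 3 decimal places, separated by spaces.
after link 1: o_1 = (-2.5981, 1.5000, 4.0000)
after link 2: o_2 = (-5.1962, 3.0000, 7.0000)
after link 3: o_3 = (-3.1962, 3.0000, 8.0000)

-3.196 3.000 8.000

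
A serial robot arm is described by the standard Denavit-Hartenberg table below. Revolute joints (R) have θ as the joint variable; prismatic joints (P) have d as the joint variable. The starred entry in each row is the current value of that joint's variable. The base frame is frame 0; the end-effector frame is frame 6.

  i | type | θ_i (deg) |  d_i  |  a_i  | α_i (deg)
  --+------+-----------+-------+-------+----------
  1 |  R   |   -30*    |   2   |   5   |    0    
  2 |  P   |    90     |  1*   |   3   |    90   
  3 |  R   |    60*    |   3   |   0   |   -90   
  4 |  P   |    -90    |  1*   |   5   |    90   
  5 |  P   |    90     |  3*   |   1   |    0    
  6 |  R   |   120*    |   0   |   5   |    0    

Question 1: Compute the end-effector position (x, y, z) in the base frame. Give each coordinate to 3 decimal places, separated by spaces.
after link 1: o_1 = (4.3301, -2.5000, 2.0000)
after link 2: o_2 = (5.8301, 0.0981, 3.0000)
after link 3: o_3 = (8.4282, -1.4019, 3.0000)
after link 4: o_4 = (12.3253, -4.6519, 3.5000)
after link 5: o_5 = (11.1423, -6.7010, 1.4019)
after link 6: o_6 = (8.4748, -2.6609, 0.1519)

8.475 -2.661 0.152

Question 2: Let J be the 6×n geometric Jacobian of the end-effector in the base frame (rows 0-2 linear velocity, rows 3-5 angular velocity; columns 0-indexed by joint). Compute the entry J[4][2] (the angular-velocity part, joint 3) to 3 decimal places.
axis z_2 = (0.8660,-0.5000,0.0000); lever o_n−o_2 = (2.6447,-2.7590,-2.8481)
cross product → J_v[:, 2] = (1.4240,2.4665,-1.0670)
J_ω[:, 2] = z_2
entry J[4][2] = -0.5000

-0.500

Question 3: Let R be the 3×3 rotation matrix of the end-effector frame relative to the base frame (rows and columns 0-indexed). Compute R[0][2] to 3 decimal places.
-0.250

End-effector z-axis (col 2 of R) = (-0.2500,-0.4330,-0.8660)
R[0][2] = -0.2500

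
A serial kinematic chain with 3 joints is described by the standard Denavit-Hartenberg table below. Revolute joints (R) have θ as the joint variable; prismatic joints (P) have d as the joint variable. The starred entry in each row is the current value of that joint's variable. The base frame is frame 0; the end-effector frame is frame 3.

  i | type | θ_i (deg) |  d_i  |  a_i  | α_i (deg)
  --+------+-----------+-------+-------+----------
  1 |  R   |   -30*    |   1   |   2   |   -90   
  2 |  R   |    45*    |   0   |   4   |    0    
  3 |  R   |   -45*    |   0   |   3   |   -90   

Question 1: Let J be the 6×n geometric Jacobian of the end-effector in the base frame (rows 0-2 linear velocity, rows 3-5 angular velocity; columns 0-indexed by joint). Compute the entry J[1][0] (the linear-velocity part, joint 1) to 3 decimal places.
axis z_0 = ẑ; lever o_n−o_0 = (6.7796,-3.9142,-1.8284)
cross product → J_v[:, 0] = (3.9142,6.7796,-0.0000)
J_ω[:, 0] = z_0
entry J[1][0] = 6.7796

6.780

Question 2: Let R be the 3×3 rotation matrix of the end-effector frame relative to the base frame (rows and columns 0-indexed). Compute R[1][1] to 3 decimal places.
-0.866

End-effector y-axis (col 1 of R) = (-0.5000,-0.8660,-0.0000)
R[1][1] = -0.8660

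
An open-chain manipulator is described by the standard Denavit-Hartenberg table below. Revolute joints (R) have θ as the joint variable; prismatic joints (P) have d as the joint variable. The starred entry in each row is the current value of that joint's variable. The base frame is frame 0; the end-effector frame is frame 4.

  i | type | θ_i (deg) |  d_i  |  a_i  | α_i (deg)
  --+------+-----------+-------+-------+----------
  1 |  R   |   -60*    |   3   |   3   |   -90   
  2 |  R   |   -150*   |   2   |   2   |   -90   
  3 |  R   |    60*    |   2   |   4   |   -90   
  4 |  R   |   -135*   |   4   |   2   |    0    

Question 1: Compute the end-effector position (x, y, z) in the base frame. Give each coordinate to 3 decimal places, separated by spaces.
0.488 -5.325 5.871

after link 1: o_1 = (1.5000, -2.5981, 3.0000)
after link 2: o_2 = (2.3660, -0.0981, 4.0000)
after link 3: o_3 = (-1.0000, -1.1962, 6.7321)
after link 4: o_4 = (0.4883, -5.3246, 5.8712)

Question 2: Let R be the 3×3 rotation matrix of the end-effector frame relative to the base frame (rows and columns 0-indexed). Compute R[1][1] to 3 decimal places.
-0.347

End-effector y-axis (col 1 of R) = (-0.5066,-0.3472,0.7891)
R[1][1] = -0.3472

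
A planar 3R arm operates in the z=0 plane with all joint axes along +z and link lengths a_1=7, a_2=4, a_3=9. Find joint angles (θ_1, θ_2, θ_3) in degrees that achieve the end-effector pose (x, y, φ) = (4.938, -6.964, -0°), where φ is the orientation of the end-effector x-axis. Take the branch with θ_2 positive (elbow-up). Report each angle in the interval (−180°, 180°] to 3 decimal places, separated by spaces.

-150.000 90.003 59.997

wrist centre = target − a_3·(cos φ, sin φ) = (-4.0620, -6.9640)
cos θ_2 = (64.9971−7²−4²)/(2·7·4) = -0.0001; θ_2 = 90.0029° (elbow-up)
β = atan2(-6.9640,-4.0620) = -120.2544°; ψ = atan2(4.0000,6.9998) = 29.7456°
θ_1 = β − ψ = -150.0000°
θ_3 = φ − θ_1 − θ_2 = 59.9971° (wrapped to (-180°,180°])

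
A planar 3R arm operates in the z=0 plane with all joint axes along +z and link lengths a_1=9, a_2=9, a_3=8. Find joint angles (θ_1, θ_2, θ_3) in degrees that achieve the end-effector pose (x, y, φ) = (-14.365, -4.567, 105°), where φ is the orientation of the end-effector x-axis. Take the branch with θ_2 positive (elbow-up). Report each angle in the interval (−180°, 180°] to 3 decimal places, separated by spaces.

-149.997 29.993 -134.996

wrist centre = target − a_3·(cos φ, sin φ) = (-12.2944, -12.2944)
cos θ_2 = (302.3059−9²−9²)/(2·9·9) = 0.8661; θ_2 = 29.9931° (elbow-up)
β = atan2(-12.2944,-12.2944) = -135.0001°; ψ = atan2(4.4991,16.7948) = 14.9965°
θ_1 = β − ψ = -149.9966°
θ_3 = φ − θ_1 − θ_2 = -134.9965° (wrapped to (-180°,180°])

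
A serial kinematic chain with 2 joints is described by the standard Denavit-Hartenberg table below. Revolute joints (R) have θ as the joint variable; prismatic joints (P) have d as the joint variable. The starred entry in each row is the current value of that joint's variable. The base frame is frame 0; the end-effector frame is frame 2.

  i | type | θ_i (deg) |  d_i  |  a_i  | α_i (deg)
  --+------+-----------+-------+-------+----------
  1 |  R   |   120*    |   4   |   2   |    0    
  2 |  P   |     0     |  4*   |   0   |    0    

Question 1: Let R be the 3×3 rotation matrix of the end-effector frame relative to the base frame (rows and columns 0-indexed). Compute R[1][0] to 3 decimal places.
End-effector x-axis (col 0 of R) = (-0.5000,0.8660,0.0000)
R[1][0] = 0.8660

0.866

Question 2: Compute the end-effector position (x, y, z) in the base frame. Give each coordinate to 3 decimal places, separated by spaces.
after link 1: o_1 = (-1.0000, 1.7321, 4.0000)
after link 2: o_2 = (-1.0000, 1.7321, 8.0000)

-1.000 1.732 8.000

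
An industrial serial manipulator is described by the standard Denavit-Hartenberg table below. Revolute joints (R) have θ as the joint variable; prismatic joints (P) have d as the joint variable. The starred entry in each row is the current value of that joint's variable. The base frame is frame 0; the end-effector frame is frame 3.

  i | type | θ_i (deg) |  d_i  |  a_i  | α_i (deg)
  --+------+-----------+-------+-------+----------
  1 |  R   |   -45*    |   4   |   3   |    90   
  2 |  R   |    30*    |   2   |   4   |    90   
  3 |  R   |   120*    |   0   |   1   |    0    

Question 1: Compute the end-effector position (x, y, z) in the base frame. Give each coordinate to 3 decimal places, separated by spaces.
2.238 -6.291 5.750

after link 1: o_1 = (2.1213, -2.1213, 4.0000)
after link 2: o_2 = (3.1566, -5.9850, 6.0000)
after link 3: o_3 = (2.2380, -6.2912, 5.7500)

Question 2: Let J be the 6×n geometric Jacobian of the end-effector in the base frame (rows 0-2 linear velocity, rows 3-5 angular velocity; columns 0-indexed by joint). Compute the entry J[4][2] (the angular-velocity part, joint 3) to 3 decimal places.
-0.354

axis z_2 = (0.3536,-0.3536,-0.8660); lever o_n−o_2 = (-0.9186,-0.3062,-0.2500)
cross product → J_v[:, 2] = (-0.1768,0.8839,-0.4330)
J_ω[:, 2] = z_2
entry J[4][2] = -0.3536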